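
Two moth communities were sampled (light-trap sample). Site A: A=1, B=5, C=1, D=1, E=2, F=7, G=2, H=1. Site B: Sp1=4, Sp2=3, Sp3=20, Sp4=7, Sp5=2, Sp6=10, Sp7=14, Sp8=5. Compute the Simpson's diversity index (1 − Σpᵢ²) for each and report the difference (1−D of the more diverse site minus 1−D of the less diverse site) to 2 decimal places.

Site A: N=20, proportions 0.05, 0.25, 0.05, 0.05, 0.1, 0.35, 0.1, 0.05, giving 1−D = 0.7850 (working shown to 4 dp, full precision carried).
Site B: N=65, proportions 0.0615, 0.0462, 0.3077, 0.1077, 0.0308, 0.1538, 0.2154, 0.0769, giving 1−D = 0.8109.
Difference = |0.7850 − 0.8109| = 0.0259, i.e. 0.03 to 2 decimal places.

0.03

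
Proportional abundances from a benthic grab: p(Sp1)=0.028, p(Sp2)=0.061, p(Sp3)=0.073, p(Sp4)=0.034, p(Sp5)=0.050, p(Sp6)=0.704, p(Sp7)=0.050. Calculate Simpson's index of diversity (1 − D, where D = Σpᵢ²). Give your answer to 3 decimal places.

0.488

D = 0.028² + 0.061² + 0.073² + 0.034² + 0.05² + 0.704² + 0.05² = 0.00078 + 0.00372 + 0.00533 + 0.00116 + 0.00250 + 0.49562 + 0.00250 = 0.51161 (working shown to 5 dp, full precision carried).
So 1 − D = 0.48839, i.e. 0.488 to 3 decimal places.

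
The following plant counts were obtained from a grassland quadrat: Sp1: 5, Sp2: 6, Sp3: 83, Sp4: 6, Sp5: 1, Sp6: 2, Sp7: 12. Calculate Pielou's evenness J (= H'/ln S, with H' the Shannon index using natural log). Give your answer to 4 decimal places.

0.5280

Total N = 5+6+83+6+1+2+12 = 115, so the proportions are 0.043478, 0.052174, 0.721739, 0.052174, 0.008696, 0.017391, 0.104348 (working shown to 6 dp, full precision carried).
H' = −Σ pᵢ ln pᵢ = −((-0.136326) + (-0.154079) + (-0.235353) + (-0.154079) + (-0.041260) + (-0.070466) + (-0.235829)) = 1.027391.
With S = 7 species, ln S = 1.945910, so J = 1.027391/1.945910 = 0.527974, i.e. 0.5280 to 4 decimal places.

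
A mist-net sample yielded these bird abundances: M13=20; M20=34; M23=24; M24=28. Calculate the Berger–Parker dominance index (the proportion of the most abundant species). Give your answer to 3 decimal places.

Total N = 20+34+24+28 = 106, so the proportions are 0.18868, 0.32075, 0.22642, 0.26415 (working shown to 5 dp, full precision carried).
The largest proportion is 0.32075, i.e. d = 0.321 to 3 decimal places.

0.321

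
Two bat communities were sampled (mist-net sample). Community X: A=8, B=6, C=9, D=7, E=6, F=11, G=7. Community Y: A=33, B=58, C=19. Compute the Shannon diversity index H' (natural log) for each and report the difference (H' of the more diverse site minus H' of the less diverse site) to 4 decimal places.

Community X: N=54, proportions 0.148148, 0.111111, 0.166667, 0.12963, 0.111111, 0.203704, 0.12963, giving H' = 1.923590 (working shown to 6 dp, full precision carried).
Community Y: N=110, proportions 0.3, 0.527273, 0.172727, giving H' = 1.001982.
Difference = |1.923590 − 1.001982| = 0.921608, i.e. 0.9216 to 4 decimal places.

0.9216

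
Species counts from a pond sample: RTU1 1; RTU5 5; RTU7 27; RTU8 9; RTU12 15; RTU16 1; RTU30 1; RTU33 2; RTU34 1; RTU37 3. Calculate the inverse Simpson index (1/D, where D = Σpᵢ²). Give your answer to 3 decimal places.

Total N = 1+5+27+9+15+1+1+2+1+3 = 65, so the proportions are 0.0153846, 0.0769231, 0.4153846, 0.1384615, 0.2307692, 0.0153846, 0.0153846, 0.0307692, 0.0153846, 0.0461538 (working shown to 7 dp, full precision carried).
D = 0.0153846² + 0.0769231² + 0.4153846² + 0.1384615² + 0.2307692² + 0.0153846² + 0.0153846² + 0.0307692² + 0.0153846² + 0.0461538² = 0.0002367 + 0.0059172 + 0.1725444 + 0.0191716 + 0.0532544 + 0.0002367 + 0.0002367 + 0.0009467 + 0.0002367 + 0.0021302 = 0.2549112.
So 1/D = 3.92293, i.e. 3.923 to 3 decimal places.

3.923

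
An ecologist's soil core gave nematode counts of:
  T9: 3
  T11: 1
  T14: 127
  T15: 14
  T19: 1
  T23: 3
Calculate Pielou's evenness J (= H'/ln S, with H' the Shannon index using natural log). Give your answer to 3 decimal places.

0.325

Total N = 3+1+127+14+1+3 = 149, so the proportions are 0.02013, 0.00671, 0.85235, 0.09396, 0.00671, 0.02013 (working shown to 5 dp, full precision carried).
H' = −Σ pᵢ ln pᵢ = −((-0.07863) + (-0.03358) + (-0.13617) + (-0.22220) + (-0.03358) + (-0.07863)) = 0.58280.
With S = 6 species, ln S = 1.79176, so J = 0.58280/1.79176 = 0.32527, i.e. 0.325 to 3 decimal places.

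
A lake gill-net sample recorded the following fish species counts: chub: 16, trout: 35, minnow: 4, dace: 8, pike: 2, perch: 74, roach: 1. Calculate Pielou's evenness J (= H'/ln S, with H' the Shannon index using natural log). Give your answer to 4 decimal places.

Total N = 16+35+4+8+2+74+1 = 140, so the proportions are 0.114286, 0.25, 0.028571, 0.057143, 0.014286, 0.528571, 0.007143 (working shown to 6 dp, full precision carried).
H' = −Σ pᵢ ln pᵢ = −((-0.247892) + (-0.346574) + (-0.101581) + (-0.163554) + (-0.060693) + (-0.337005) + (-0.035297)) = 1.292597.
With S = 7 species, ln S = 1.945910, so J = 1.292597/1.945910 = 0.664263, i.e. 0.6643 to 4 decimal places.

0.6643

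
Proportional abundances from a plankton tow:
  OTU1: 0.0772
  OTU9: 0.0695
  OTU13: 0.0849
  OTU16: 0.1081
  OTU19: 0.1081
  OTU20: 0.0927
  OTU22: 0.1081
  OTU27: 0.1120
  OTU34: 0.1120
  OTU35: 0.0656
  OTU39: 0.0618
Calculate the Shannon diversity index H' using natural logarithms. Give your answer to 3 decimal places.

2.376

Each pᵢ ln pᵢ term (working shown to 5 dp, full precision carried): 0.0772×(-2.56136)=-0.19774, 0.0695×(-2.66643)=-0.18532, 0.0849×(-2.46628)=-0.20939, 0.1081×(-2.22470)=-0.24049, 0.1081×(-2.22470)=-0.24049, 0.0927×(-2.37839)=-0.22048, 0.1081×(-2.22470)=-0.24049, 0.112×(-2.18926)=-0.24520, 0.112×(-2.18926)=-0.24520, 0.0656×(-2.72418)=-0.17871, 0.0618×(-2.78385)=-0.17204.
Sum = -2.37553, so H' = 2.376.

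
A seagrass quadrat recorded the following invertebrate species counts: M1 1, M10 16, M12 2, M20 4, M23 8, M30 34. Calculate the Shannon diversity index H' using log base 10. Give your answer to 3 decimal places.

Total N = 1+16+2+4+8+34 = 65, so the proportions are 0.01538, 0.24615, 0.03077, 0.06154, 0.12308, 0.52308 (working shown to 5 dp, full precision carried).
Each pᵢ log₁₀ pᵢ term: 0.01538×(-1.81291)=-0.02789, 0.24615×(-0.60879)=-0.14986, 0.03077×(-1.51188)=-0.04652, 0.06154×(-1.21085)=-0.07451, 0.12308×(-0.90982)=-0.11198, 0.52308×(-0.28143)=-0.14721.
Sum = -0.55797, so H' = 0.558.

0.558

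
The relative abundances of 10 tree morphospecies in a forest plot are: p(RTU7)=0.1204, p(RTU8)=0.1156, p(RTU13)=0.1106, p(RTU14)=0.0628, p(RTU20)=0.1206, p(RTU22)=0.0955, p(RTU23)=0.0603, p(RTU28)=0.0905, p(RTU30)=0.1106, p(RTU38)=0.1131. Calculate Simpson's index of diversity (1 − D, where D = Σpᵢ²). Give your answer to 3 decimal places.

D = 0.1204² + 0.1156² + 0.1106² + 0.0628² + 0.1206² + 0.0955² + 0.0603² + 0.0905² + 0.1106² + 0.1131² = 0.01450 + 0.01336 + 0.01223 + 0.00394 + 0.01454 + 0.00912 + 0.00364 + 0.00819 + 0.01223 + 0.01279 = 0.10455 (working shown to 5 dp, full precision carried).
So 1 − D = 0.89545, i.e. 0.895 to 3 decimal places.

0.895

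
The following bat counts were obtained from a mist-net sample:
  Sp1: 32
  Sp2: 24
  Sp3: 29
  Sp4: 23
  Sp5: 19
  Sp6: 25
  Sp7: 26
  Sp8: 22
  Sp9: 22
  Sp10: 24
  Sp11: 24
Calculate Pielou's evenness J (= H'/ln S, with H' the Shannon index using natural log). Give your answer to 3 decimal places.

0.996

Total N = 32+24+29+23+19+25+26+22+22+24+24 = 270, so the proportions are 0.11852, 0.08889, 0.10741, 0.08519, 0.07037, 0.09259, 0.0963, 0.08148, 0.08148, 0.08889, 0.08889 (working shown to 5 dp, full precision carried).
H' = −Σ pᵢ ln pᵢ = −((-0.25276) + (-0.21514) + (-0.23964) + (-0.20980) + (-0.18676) + (-0.22033) + (-0.22536) + (-0.20430) + (-0.20430) + (-0.21514) + (-0.21514)) = 2.38870.
With S = 11 species, ln S = 2.39790, so J = 2.38870/2.39790 = 0.99617, i.e. 0.996 to 3 decimal places.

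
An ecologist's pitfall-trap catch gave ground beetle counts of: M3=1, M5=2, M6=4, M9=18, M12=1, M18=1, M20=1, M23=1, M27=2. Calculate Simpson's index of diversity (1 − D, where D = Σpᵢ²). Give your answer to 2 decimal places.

Total N = 1+2+4+18+1+1+1+1+2 = 31, so the proportions are 0.0323, 0.0645, 0.129, 0.5806, 0.0323, 0.0323, 0.0323, 0.0323, 0.0645 (working shown to 4 dp, full precision carried).
D = 0.0323² + 0.0645² + 0.129² + 0.5806² + 0.0323² + 0.0323² + 0.0323² + 0.0323² + 0.0645² = 0.0010 + 0.0042 + 0.0166 + 0.3371 + 0.0010 + 0.0010 + 0.0010 + 0.0010 + 0.0042 = 0.3673.
So 1 − D = 0.6327, i.e. 0.63 to 2 decimal places.

0.63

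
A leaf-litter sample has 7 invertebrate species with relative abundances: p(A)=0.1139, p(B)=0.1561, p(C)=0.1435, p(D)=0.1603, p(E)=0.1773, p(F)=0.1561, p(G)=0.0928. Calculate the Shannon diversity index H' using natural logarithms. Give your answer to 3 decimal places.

Each pᵢ ln pᵢ term (working shown to 5 dp, full precision carried): 0.1139×(-2.17243)=-0.24744, 0.1561×(-1.85726)=-0.28992, 0.1435×(-1.94142)=-0.27859, 0.1603×(-1.83071)=-0.29346, 0.1773×(-1.72991)=-0.30671, 0.1561×(-1.85726)=-0.28992, 0.0928×(-2.37731)=-0.22061.
Sum = -1.92666, so H' = 1.927.

1.927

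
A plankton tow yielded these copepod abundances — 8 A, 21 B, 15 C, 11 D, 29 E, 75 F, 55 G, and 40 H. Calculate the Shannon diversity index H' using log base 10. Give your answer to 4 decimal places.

Total N = 8+21+15+11+29+75+55+40 = 254, so the proportions are 0.0314961, 0.0826772, 0.0590551, 0.0433071, 0.1141732, 0.2952756, 0.2165354, 0.1574803 (working shown to 7 dp, full precision carried).
Each pᵢ log₁₀ pᵢ term: 0.0314961×(-1.5017437)=-0.0472990, 0.0826772×(-1.0826144)=-0.0895075, 0.0590551×(-1.2287425)=-0.0725635, 0.0433071×(-1.3634410)=-0.0590467, 0.1141732×(-0.9424357)=-0.1076009, 0.2952756×(-0.5297725)=-0.1564289, 0.2165354×(-0.6644710)=-0.1438815, 0.1574803×(-0.8027737)=-0.1264211.
Sum = -0.8027491, so H' = 0.8027.

0.8027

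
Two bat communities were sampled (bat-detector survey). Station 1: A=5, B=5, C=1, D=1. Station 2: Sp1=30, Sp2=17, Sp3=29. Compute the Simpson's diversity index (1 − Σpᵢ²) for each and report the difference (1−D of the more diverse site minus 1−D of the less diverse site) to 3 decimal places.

0.010

Station 1: N=12, proportions 0.41667, 0.41667, 0.08333, 0.08333, giving 1−D = 0.63889 (working shown to 5 dp, full precision carried).
Station 2: N=76, proportions 0.39474, 0.22368, 0.38158, giving 1−D = 0.64855.
Difference = |0.63889 − 0.64855| = 0.00966, i.e. 0.010 to 3 decimal places.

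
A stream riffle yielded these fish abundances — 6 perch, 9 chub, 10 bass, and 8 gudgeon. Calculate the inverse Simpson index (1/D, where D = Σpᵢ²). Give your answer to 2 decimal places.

Total N = 6+9+10+8 = 33, so the proportions are 0.181818, 0.272727, 0.30303, 0.242424 (working shown to 6 dp, full precision carried).
D = 0.181818² + 0.272727² + 0.30303² + 0.242424² = 0.033058 + 0.074380 + 0.091827 + 0.058770 = 0.258035.
So 1/D = 3.8754, i.e. 3.88 to 2 decimal places.

3.88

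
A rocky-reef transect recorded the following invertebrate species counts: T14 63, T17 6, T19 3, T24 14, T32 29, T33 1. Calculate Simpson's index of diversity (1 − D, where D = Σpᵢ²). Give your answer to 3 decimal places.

Total N = 63+6+3+14+29+1 = 116, so the proportions are 0.5431, 0.05172, 0.02586, 0.12069, 0.25, 0.00862 (working shown to 5 dp, full precision carried).
D = 0.5431² + 0.05172² + 0.02586² + 0.12069² + 0.25² + 0.00862² = 0.29496 + 0.00268 + 0.00067 + 0.01457 + 0.06250 + 0.00007 = 0.37545.
So 1 − D = 0.62455, i.e. 0.625 to 3 decimal places.

0.625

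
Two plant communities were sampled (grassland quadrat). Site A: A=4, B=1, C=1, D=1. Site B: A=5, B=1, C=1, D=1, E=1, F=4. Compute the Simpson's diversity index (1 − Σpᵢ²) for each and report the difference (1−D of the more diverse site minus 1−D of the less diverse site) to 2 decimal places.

Site A: N=7, proportions 0.5714, 0.1429, 0.1429, 0.1429, giving 1−D = 0.6122 (working shown to 4 dp, full precision carried).
Site B: N=13, proportions 0.3846, 0.0769, 0.0769, 0.0769, 0.0769, 0.3077, giving 1−D = 0.7337.
Difference = |0.6122 − 0.7337| = 0.1215, i.e. 0.12 to 2 decimal places.

0.12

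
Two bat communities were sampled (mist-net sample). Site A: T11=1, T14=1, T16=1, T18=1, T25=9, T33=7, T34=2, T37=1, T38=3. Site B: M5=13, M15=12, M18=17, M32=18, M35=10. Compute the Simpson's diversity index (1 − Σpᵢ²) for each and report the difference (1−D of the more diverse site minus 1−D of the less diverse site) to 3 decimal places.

Site A: N=26, proportions 0.038462, 0.038462, 0.038462, 0.038462, 0.346154, 0.269231, 0.076923, 0.038462, 0.115385, giving 1−D = 0.781065 (working shown to 6 dp, full precision carried).
Site B: N=70, proportions 0.185714, 0.171429, 0.242857, 0.257143, 0.142857, giving 1−D = 0.790612.
Difference = |0.781065 − 0.790612| = 0.009547, i.e. 0.010 to 3 decimal places.

0.010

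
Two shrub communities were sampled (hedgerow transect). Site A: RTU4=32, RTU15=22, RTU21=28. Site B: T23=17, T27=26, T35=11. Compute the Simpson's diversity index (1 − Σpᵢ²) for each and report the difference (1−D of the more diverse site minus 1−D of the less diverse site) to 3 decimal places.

0.032

Site A: N=82, proportions 0.39024, 0.26829, 0.34146, giving 1−D = 0.65913 (working shown to 5 dp, full precision carried).
Site B: N=54, proportions 0.31481, 0.48148, 0.2037, giving 1−D = 0.62757.
Difference = |0.65913 − 0.62757| = 0.03156, i.e. 0.032 to 3 decimal places.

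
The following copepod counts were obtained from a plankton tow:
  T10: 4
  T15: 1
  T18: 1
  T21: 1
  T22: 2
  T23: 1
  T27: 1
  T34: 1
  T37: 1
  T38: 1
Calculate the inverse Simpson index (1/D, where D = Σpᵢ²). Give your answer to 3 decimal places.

Total N = 4+1+1+1+2+1+1+1+1+1 = 14, so the proportions are 0.2857143, 0.0714286, 0.0714286, 0.0714286, 0.1428571, 0.0714286, 0.0714286, 0.0714286, 0.0714286, 0.0714286 (working shown to 7 dp, full precision carried).
D = 0.2857143² + 0.0714286² + 0.0714286² + 0.0714286² + 0.1428571² + 0.0714286² + 0.0714286² + 0.0714286² + 0.0714286² + 0.0714286² = 0.0816327 + 0.0051020 + 0.0051020 + 0.0051020 + 0.0204082 + 0.0051020 + 0.0051020 + 0.0051020 + 0.0051020 + 0.0051020 = 0.1428571.
So 1/D = 7.00000, i.e. 7.000 to 3 decimal places.

7.000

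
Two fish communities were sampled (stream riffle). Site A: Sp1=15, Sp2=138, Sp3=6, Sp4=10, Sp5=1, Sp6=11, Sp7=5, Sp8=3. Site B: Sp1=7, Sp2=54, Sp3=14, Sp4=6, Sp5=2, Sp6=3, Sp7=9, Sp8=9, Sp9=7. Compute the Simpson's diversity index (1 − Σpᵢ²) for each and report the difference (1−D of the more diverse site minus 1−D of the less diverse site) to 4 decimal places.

Site A: N=189, proportions 0.079365, 0.730159, 0.031746, 0.05291, 0.005291, 0.058201, 0.026455, 0.015873, giving 1−D = 0.452395 (working shown to 6 dp, full precision carried).
Site B: N=111, proportions 0.063063, 0.486486, 0.126126, 0.054054, 0.018018, 0.027027, 0.081081, 0.081081, 0.063063, giving 1−D = 0.722344.
Difference = |0.452395 − 0.722344| = 0.269949, i.e. 0.2699 to 4 decimal places.

0.2699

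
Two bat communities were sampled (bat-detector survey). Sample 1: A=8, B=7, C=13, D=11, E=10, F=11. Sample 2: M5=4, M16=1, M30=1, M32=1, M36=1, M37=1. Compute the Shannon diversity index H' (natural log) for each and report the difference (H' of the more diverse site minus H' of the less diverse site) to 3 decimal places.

0.190

Sample 1: N=60, proportions 0.13333, 0.11667, 0.21667, 0.18333, 0.16667, 0.18333, giving H' = 1.77133 (working shown to 5 dp, full precision carried).
Sample 2: N=9, proportions 0.44444, 0.11111, 0.11111, 0.11111, 0.11111, 0.11111, giving H' = 1.58109.
Difference = |1.77133 − 1.58109| = 0.19024, i.e. 0.190 to 3 decimal places.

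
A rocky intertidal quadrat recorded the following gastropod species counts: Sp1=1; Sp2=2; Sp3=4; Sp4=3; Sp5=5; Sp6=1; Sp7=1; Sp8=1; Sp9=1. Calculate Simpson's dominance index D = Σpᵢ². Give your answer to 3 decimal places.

0.163

Total N = 1+2+4+3+5+1+1+1+1 = 19, so the proportions are 0.05263, 0.10526, 0.21053, 0.15789, 0.26316, 0.05263, 0.05263, 0.05263, 0.05263 (working shown to 5 dp, full precision carried).
D = 0.05263² + 0.10526² + 0.21053² + 0.15789² + 0.26316² + 0.05263² + 0.05263² + 0.05263² + 0.05263² = 0.00277 + 0.01108 + 0.04432 + 0.02493 + 0.06925 + 0.00277 + 0.00277 + 0.00277 + 0.00277 = 0.16343.
To 3 decimal places, D = 0.163.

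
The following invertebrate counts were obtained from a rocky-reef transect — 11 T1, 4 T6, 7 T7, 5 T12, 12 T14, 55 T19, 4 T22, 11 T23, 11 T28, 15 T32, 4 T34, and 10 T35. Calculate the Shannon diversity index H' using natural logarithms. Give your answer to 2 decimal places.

Total N = 11+4+7+5+12+55+4+11+11+15+4+10 = 149, so the proportions are 0.0738, 0.0268, 0.047, 0.0336, 0.0805, 0.3691, 0.0268, 0.0738, 0.0738, 0.1007, 0.0268, 0.0671 (working shown to 4 dp, full precision carried).
Each pᵢ ln pᵢ term: 0.0738×(-2.6061)=-0.1924, 0.0268×(-3.6177)=-0.0971, 0.047×(-3.0580)=-0.1437, 0.0336×(-3.3945)=-0.1139, 0.0805×(-2.5190)=-0.2029, 0.3691×(-0.9966)=-0.3679, 0.0268×(-3.6177)=-0.0971, 0.0738×(-2.6061)=-0.1924, 0.0738×(-2.6061)=-0.1924, 0.1007×(-2.2959)=-0.2311, 0.0268×(-3.6177)=-0.0971, 0.0671×(-2.7014)=-0.1813.
Sum = -2.1093, so H' = 2.11.

2.11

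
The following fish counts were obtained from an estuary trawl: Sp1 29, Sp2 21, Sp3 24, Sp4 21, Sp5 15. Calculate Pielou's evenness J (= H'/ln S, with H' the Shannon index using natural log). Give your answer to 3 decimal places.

0.986

Total N = 29+21+24+21+15 = 110, so the proportions are 0.26364, 0.19091, 0.21818, 0.19091, 0.13636 (working shown to 5 dp, full precision carried).
H' = −Σ pᵢ ln pᵢ = −((-0.35148) + (-0.31614) + (-0.33217) + (-0.31614) + (-0.27170)) = 1.58761.
With S = 5 species, ln S = 1.60944, so J = 1.58761/1.60944 = 0.98644, i.e. 0.986 to 3 decimal places.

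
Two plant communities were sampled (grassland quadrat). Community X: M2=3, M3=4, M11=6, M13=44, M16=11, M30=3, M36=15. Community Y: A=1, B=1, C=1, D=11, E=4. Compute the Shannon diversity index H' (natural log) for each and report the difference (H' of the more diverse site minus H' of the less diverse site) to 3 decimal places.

Community X: N=86, proportions 0.03488, 0.04651, 0.06977, 0.51163, 0.12791, 0.03488, 0.17442, giving H' = 1.47308 (working shown to 5 dp, full precision carried).
Community Y: N=18, proportions 0.05556, 0.05556, 0.05556, 0.61111, 0.22222, giving H' = 1.11693.
Difference = |1.47308 − 1.11693| = 0.35615, i.e. 0.356 to 3 decimal places.

0.356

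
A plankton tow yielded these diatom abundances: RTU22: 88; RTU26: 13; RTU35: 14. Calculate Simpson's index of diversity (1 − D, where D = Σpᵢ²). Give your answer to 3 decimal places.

Total N = 88+13+14 = 115, so the proportions are 0.76522, 0.11304, 0.12174 (working shown to 5 dp, full precision carried).
D = 0.76522² + 0.11304² + 0.12174² = 0.58556 + 0.01278 + 0.01482 = 0.61316.
So 1 − D = 0.38684, i.e. 0.387 to 3 decimal places.

0.387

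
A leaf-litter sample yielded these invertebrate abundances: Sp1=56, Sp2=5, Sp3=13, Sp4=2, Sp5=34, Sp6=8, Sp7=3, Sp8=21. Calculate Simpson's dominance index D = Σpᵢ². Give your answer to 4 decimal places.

Total N = 56+5+13+2+34+8+3+21 = 142, so the proportions are 0.394366, 0.035211, 0.091549, 0.014085, 0.239437, 0.056338, 0.021127, 0.147887 (working shown to 6 dp, full precision carried).
D = 0.394366² + 0.035211² + 0.091549² + 0.014085² + 0.239437² + 0.056338² + 0.021127² + 0.147887² = 0.155525 + 0.001240 + 0.008381 + 0.000198 + 0.057330 + 0.003174 + 0.000446 + 0.021871 = 0.248165.
To 4 decimal places, D = 0.2482.

0.2482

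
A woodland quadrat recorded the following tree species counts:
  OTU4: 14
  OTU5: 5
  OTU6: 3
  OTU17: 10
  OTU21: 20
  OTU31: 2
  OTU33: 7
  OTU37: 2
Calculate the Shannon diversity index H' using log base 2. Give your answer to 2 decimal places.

Total N = 14+5+3+10+20+2+7+2 = 63, so the proportions are 0.2222, 0.0794, 0.0476, 0.1587, 0.3175, 0.0317, 0.1111, 0.0317 (working shown to 4 dp, full precision carried).
Each pᵢ log₂ pᵢ term: 0.2222×(-2.1699)=-0.4822, 0.0794×(-3.6554)=-0.2901, 0.0476×(-4.3923)=-0.2092, 0.1587×(-2.6554)=-0.4215, 0.3175×(-1.6554)=-0.5255, 0.0317×(-4.9773)=-0.1580, 0.1111×(-3.1699)=-0.3522, 0.0317×(-4.9773)=-0.1580.
Sum = -2.5967, so H' = 2.60.

2.60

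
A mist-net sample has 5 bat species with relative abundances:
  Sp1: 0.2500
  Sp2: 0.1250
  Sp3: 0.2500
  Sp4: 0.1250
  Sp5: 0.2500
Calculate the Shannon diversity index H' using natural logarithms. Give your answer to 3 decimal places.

1.560

Each pᵢ ln pᵢ term (working shown to 5 dp, full precision carried): 0.25×(-1.38629)=-0.34657, 0.125×(-2.07944)=-0.25993, 0.25×(-1.38629)=-0.34657, 0.125×(-2.07944)=-0.25993, 0.25×(-1.38629)=-0.34657.
Sum = -1.55958, so H' = 1.560.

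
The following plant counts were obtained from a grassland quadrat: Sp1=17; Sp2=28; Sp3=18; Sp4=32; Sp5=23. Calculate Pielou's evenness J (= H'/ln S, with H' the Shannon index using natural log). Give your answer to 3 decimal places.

0.982

Total N = 17+28+18+32+23 = 118, so the proportions are 0.14407, 0.23729, 0.15254, 0.27119, 0.19492 (working shown to 5 dp, full precision carried).
H' = −Σ pᵢ ln pᵢ = −((-0.27913) + (-0.34133) + (-0.28683) + (-0.35388) + (-0.31872)) = 1.57990.
With S = 5 species, ln S = 1.60944, so J = 1.57990/1.60944 = 0.98165, i.e. 0.982 to 3 decimal places.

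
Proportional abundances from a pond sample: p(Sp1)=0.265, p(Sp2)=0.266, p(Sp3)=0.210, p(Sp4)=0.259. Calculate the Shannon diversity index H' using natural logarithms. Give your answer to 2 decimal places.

Each pᵢ ln pᵢ term (working shown to 4 dp, full precision carried): 0.265×(-1.3280)=-0.3519, 0.266×(-1.3243)=-0.3523, 0.21×(-1.5606)=-0.3277, 0.259×(-1.3509)=-0.3499.
Sum = -1.3818, so H' = 1.38.

1.38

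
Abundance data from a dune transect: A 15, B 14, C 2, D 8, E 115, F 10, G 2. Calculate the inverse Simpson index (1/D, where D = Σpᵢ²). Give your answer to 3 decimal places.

Total N = 15+14+2+8+115+10+2 = 166, so the proportions are 0.090361, 0.084337, 0.012048, 0.048193, 0.692771, 0.060241, 0.012048 (working shown to 6 dp, full precision carried).
D = 0.090361² + 0.084337² + 0.012048² + 0.048193² + 0.692771² + 0.060241² + 0.012048² = 0.008165 + 0.007113 + 0.000145 + 0.002323 + 0.479932 + 0.003629 + 0.000145 = 0.501452.
So 1/D = 1.99421, i.e. 1.994 to 3 decimal places.

1.994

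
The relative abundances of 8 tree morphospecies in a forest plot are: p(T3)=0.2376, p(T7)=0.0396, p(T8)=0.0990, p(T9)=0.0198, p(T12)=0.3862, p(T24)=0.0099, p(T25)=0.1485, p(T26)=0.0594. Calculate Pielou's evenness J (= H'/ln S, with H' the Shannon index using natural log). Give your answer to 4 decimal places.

H' = −Σ pᵢ ln pᵢ = −((-0.341471) + (-0.127865) + (-0.228951) + (-0.077657) + (-0.367431) + (-0.045691) + (-0.283215) + (-0.167714)) = 1.639994 (working shown to 6 dp, full precision carried).
With S = 8 species, ln S = 2.079442, so J = 1.639994/2.079442 = 0.788670, i.e. 0.7887 to 4 decimal places.

0.7887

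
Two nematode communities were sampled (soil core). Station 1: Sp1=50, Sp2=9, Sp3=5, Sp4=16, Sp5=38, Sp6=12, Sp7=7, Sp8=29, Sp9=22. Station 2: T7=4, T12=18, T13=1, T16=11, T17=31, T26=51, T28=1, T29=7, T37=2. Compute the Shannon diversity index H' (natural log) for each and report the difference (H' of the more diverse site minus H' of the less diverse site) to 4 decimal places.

0.3500

Station 1: N=188, proportions 0.265957, 0.047872, 0.026596, 0.085106, 0.202128, 0.06383, 0.037234, 0.154255, 0.117021, giving H' = 1.964592 (working shown to 6 dp, full precision carried).
Station 2: N=126, proportions 0.031746, 0.142857, 0.007937, 0.087302, 0.246032, 0.404762, 0.007937, 0.055556, 0.015873, giving H' = 1.614591.
Difference = |1.964592 − 1.614591| = 0.350001, i.e. 0.3500 to 4 decimal places.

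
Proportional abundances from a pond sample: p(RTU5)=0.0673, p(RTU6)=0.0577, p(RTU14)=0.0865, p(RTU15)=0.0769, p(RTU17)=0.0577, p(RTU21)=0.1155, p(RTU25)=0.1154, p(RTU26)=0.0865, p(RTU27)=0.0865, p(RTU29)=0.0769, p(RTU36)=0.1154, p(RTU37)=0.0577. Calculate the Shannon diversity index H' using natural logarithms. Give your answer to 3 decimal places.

Each pᵢ ln pᵢ term (working shown to 5 dp, full precision carried): 0.0673×(-2.69860)=-0.18162, 0.0577×(-2.85250)=-0.16459, 0.0865×(-2.44761)=-0.21172, 0.0769×(-2.56525)=-0.19727, 0.0577×(-2.85250)=-0.16459, 0.1155×(-2.15848)=-0.24930, 0.1154×(-2.15935)=-0.24919, 0.0865×(-2.44761)=-0.21172, 0.0865×(-2.44761)=-0.21172, 0.0769×(-2.56525)=-0.19727, 0.1154×(-2.15935)=-0.24919, 0.0577×(-2.85250)=-0.16459.
Sum = -2.45276, so H' = 2.453.

2.453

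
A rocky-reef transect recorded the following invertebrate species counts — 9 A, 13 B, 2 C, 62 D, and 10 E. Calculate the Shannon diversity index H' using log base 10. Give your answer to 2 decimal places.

0.47

Total N = 9+13+2+62+10 = 96, so the proportions are 0.0938, 0.1354, 0.0208, 0.6458, 0.1042 (working shown to 4 dp, full precision carried).
Each pᵢ log₁₀ pᵢ term: 0.0938×(-1.0280)=-0.0964, 0.1354×(-0.8683)=-0.1176, 0.0208×(-1.6812)=-0.0350, 0.6458×(-0.1899)=-0.1226, 0.1042×(-0.9823)=-0.1023.
Sum = -0.4739, so H' = 0.47.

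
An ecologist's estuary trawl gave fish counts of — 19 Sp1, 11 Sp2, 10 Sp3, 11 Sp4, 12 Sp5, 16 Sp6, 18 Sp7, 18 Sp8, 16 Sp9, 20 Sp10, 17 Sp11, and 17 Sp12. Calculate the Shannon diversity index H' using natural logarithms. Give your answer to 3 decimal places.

Total N = 19+11+10+11+12+16+18+18+16+20+17+17 = 185, so the proportions are 0.1027, 0.05946, 0.05405, 0.05946, 0.06486, 0.08649, 0.0973, 0.0973, 0.08649, 0.10811, 0.09189, 0.09189 (working shown to 5 dp, full precision carried).
Each pᵢ ln pᵢ term: 0.1027×(-2.27592)=-0.23374, 0.05946×(-2.82246)=-0.16782, 0.05405×(-2.91777)=-0.15772, 0.05946×(-2.82246)=-0.16782, 0.06486×(-2.73545)=-0.17743, 0.08649×(-2.44777)=-0.21170, 0.0973×(-2.32998)=-0.22670, 0.0973×(-2.32998)=-0.22670, 0.08649×(-2.44777)=-0.21170, 0.10811×(-2.22462)=-0.24050, 0.09189×(-2.38714)=-0.21936, 0.09189×(-2.38714)=-0.21936.
Sum = -2.46056, so H' = 2.461.

2.461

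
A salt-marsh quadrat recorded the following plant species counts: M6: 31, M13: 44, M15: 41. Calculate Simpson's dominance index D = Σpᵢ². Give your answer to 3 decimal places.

Total N = 31+44+41 = 116, so the proportions are 0.26724, 0.37931, 0.35345 (working shown to 5 dp, full precision carried).
D = 0.26724² + 0.37931² + 0.35345² = 0.07142 + 0.14388 + 0.12493 = 0.34022.
To 3 decimal places, D = 0.340.

0.340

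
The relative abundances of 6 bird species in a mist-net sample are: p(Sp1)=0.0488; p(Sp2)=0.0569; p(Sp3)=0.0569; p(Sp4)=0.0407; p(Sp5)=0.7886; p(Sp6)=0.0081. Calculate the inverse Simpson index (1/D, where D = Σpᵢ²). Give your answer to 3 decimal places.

1.581

D = 0.0488² + 0.0569² + 0.0569² + 0.0407² + 0.7886² + 0.0081² = 0.002381 + 0.003238 + 0.003238 + 0.001656 + 0.621890 + 0.000066 = 0.632469 (working shown to 6 dp, full precision carried).
So 1/D = 1.58111, i.e. 1.581 to 3 decimal places.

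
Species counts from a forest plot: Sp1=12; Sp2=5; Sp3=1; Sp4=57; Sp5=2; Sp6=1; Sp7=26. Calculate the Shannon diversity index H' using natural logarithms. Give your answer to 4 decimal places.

1.2365

Total N = 12+5+1+57+2+1+26 = 104, so the proportions are 0.115385, 0.048077, 0.009615, 0.548077, 0.019231, 0.009615, 0.25 (working shown to 6 dp, full precision carried).
Each pᵢ ln pᵢ term: 0.115385×(-2.159484)=-0.249171, 0.048077×(-3.034953)=-0.145911, 0.009615×(-4.644391)=-0.044658, 0.548077×(-0.601340)=-0.329580, 0.019231×(-3.951244)=-0.075985, 0.009615×(-4.644391)=-0.044658, 0.25×(-1.386294)=-0.346574.
Sum = -1.236537, so H' = 1.2365.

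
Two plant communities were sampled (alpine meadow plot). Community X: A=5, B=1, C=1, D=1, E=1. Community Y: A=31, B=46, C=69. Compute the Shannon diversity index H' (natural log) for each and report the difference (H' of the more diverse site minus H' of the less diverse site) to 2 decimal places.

0.26

Community X: N=9, proportions 0.5556, 0.1111, 0.1111, 0.1111, 0.1111, giving H' = 1.3031 (working shown to 4 dp, full precision carried).
Community Y: N=146, proportions 0.2123, 0.3151, 0.4726, giving H' = 1.0471.
Difference = |1.3031 − 1.0471| = 0.2560, i.e. 0.26 to 2 decimal places.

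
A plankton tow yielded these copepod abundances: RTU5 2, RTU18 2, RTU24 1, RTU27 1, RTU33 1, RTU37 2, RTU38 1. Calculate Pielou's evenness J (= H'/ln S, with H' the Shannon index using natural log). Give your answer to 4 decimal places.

Total N = 2+2+1+1+1+2+1 = 10, so the proportions are 0.2, 0.2, 0.1, 0.1, 0.1, 0.2, 0.1 (working shown to 6 dp, full precision carried).
H' = −Σ pᵢ ln pᵢ = −((-0.321888) + (-0.321888) + (-0.230259) + (-0.230259) + (-0.230259) + (-0.321888) + (-0.230259)) = 1.886697.
With S = 7 species, ln S = 1.945910, so J = 1.886697/1.945910 = 0.969570, i.e. 0.9696 to 4 decimal places.

0.9696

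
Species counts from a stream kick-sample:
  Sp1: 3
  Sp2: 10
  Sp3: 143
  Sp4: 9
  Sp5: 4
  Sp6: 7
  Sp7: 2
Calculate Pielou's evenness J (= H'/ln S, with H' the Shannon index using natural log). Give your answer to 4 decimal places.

Total N = 3+10+143+9+4+7+2 = 178, so the proportions are 0.016854, 0.05618, 0.803371, 0.050562, 0.022472, 0.039326, 0.011236 (working shown to 6 dp, full precision carried).
H' = −Σ pᵢ ln pᵢ = −((-0.068817) + (-0.161753) + (-0.175889) + (-0.150905) + (-0.085292) + (-0.127253) + (-0.050434)) = 0.820343.
With S = 7 species, ln S = 1.945910, so J = 0.820343/1.945910 = 0.421573, i.e. 0.4216 to 4 decimal places.

0.4216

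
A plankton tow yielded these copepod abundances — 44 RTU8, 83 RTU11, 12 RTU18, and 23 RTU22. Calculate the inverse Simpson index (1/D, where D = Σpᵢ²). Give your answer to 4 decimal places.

2.7631

Total N = 44+83+12+23 = 162, so the proportions are 0.2716049, 0.5123457, 0.0740741, 0.1419753 (working shown to 7 dp, full precision carried).
D = 0.2716049² + 0.5123457² + 0.0740741² + 0.1419753² = 0.0737692 + 0.2624981 + 0.0054870 + 0.0201570 = 0.3619113.
So 1/D = 2.763108, i.e. 2.7631 to 4 decimal places.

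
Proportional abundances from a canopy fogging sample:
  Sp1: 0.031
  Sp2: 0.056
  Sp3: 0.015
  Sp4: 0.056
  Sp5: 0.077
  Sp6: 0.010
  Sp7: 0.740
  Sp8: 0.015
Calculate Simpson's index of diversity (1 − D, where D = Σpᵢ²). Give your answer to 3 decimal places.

0.439

D = 0.031² + 0.056² + 0.015² + 0.056² + 0.077² + 0.01² + 0.74² + 0.015² = 0.00096 + 0.00314 + 0.00022 + 0.00314 + 0.00593 + 0.00010 + 0.54760 + 0.00022 = 0.56131 (working shown to 5 dp, full precision carried).
So 1 − D = 0.43869, i.e. 0.439 to 3 decimal places.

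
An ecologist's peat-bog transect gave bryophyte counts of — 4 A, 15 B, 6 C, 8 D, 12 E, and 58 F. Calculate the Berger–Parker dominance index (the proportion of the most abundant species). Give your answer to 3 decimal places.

Total N = 4+15+6+8+12+58 = 103, so the proportions are 0.03883, 0.14563, 0.05825, 0.07767, 0.1165, 0.56311 (working shown to 5 dp, full precision carried).
The largest proportion is 0.56311, i.e. d = 0.563 to 3 decimal places.

0.563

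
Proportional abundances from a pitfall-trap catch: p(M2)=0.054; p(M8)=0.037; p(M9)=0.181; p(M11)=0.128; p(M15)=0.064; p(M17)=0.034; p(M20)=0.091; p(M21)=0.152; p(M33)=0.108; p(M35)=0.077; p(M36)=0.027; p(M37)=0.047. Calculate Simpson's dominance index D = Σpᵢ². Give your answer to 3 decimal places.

D = 0.054² + 0.037² + 0.181² + 0.128² + 0.064² + 0.034² + 0.091² + 0.152² + 0.108² + 0.077² + 0.027² + 0.047² = 0.00292 + 0.00137 + 0.03276 + 0.01638 + 0.00410 + 0.00116 + 0.00828 + 0.02310 + 0.01166 + 0.00593 + 0.00073 + 0.00221 = 0.11060 (working shown to 5 dp, full precision carried).
To 3 decimal places, D = 0.111.

0.111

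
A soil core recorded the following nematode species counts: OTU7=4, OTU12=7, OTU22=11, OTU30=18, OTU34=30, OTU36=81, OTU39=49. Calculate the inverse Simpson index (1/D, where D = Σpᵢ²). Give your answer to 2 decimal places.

3.86

Total N = 4+7+11+18+30+81+49 = 200, so the proportions are 0.02, 0.035, 0.055, 0.09, 0.15, 0.405, 0.245 (working shown to 6 dp, full precision carried).
D = 0.02² + 0.035² + 0.055² + 0.09² + 0.15² + 0.405² + 0.245² = 0.000400 + 0.001225 + 0.003025 + 0.008100 + 0.022500 + 0.164025 + 0.060025 = 0.259300.
So 1/D = 3.8565, i.e. 3.86 to 2 decimal places.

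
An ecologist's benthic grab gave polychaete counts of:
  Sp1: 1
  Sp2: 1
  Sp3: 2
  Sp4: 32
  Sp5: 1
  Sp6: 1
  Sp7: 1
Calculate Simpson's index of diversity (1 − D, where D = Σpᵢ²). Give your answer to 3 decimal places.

0.321

Total N = 1+1+2+32+1+1+1 = 39, so the proportions are 0.02564, 0.02564, 0.05128, 0.82051, 0.02564, 0.02564, 0.02564 (working shown to 5 dp, full precision carried).
D = 0.02564² + 0.02564² + 0.05128² + 0.82051² + 0.02564² + 0.02564² + 0.02564² = 0.00066 + 0.00066 + 0.00263 + 0.67324 + 0.00066 + 0.00066 + 0.00066 = 0.67916.
So 1 − D = 0.32084, i.e. 0.321 to 3 decimal places.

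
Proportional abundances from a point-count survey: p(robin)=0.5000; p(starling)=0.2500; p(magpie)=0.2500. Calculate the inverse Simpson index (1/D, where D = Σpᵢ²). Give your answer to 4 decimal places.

2.6667

D = 0.5² + 0.25² + 0.25² = 0.2500000 + 0.0625000 + 0.0625000 = 0.3750000 (working shown to 7 dp, full precision carried).
So 1/D = 2.666667, i.e. 2.6667 to 4 decimal places.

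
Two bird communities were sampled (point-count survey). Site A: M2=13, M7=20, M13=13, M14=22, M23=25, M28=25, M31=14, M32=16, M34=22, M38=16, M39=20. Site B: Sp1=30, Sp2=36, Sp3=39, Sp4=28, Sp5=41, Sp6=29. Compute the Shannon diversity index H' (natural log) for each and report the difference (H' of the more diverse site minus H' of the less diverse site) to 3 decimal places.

Site A: N=206, proportions 0.06311, 0.09709, 0.06311, 0.1068, 0.12136, 0.12136, 0.06796, 0.07767, 0.1068, 0.07767, 0.09709, giving H' = 2.37090 (working shown to 5 dp, full precision carried).
Site B: N=203, proportions 0.14778, 0.17734, 0.19212, 0.13793, 0.20197, 0.14286, giving H' = 1.78054.
Difference = |2.37090 − 1.78054| = 0.59036, i.e. 0.590 to 3 decimal places.

0.590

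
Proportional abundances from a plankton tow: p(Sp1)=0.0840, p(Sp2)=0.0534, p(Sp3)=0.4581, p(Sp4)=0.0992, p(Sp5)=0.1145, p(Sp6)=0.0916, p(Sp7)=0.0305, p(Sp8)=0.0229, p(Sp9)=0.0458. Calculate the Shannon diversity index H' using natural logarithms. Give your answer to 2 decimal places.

Each pᵢ ln pᵢ term (working shown to 4 dp, full precision carried): 0.084×(-2.4769)=-0.2081, 0.0534×(-2.9299)=-0.1565, 0.4581×(-0.7807)=-0.3576, 0.0992×(-2.3106)=-0.2292, 0.1145×(-2.1672)=-0.2481, 0.0916×(-2.3903)=-0.2190, 0.0305×(-3.4900)=-0.1064, 0.0229×(-3.7766)=-0.0865, 0.0458×(-3.0835)=-0.1412.
Sum = -1.7526, so H' = 1.75.

1.75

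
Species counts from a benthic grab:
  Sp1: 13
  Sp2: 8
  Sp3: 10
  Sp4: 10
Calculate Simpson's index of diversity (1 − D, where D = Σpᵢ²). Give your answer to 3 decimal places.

0.742

Total N = 13+8+10+10 = 41, so the proportions are 0.31707, 0.19512, 0.2439, 0.2439 (working shown to 5 dp, full precision carried).
D = 0.31707² + 0.19512² + 0.2439² + 0.2439² = 0.10054 + 0.03807 + 0.05949 + 0.05949 = 0.25758.
So 1 − D = 0.74242, i.e. 0.742 to 3 decimal places.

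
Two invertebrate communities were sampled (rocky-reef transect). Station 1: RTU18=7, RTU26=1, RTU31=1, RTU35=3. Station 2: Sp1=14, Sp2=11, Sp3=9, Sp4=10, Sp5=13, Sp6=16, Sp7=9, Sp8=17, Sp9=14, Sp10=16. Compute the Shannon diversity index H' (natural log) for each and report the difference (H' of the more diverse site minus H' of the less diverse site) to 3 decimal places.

Station 1: N=12, proportions 0.58333, 0.08333, 0.08333, 0.25, giving H' = 1.07514 (working shown to 5 dp, full precision carried).
Station 2: N=129, proportions 0.10853, 0.08527, 0.06977, 0.07752, 0.10078, 0.12403, 0.06977, 0.13178, 0.10853, 0.12403, giving H' = 2.27781.
Difference = |1.07514 − 2.27781| = 1.20267, i.e. 1.203 to 3 decimal places.

1.203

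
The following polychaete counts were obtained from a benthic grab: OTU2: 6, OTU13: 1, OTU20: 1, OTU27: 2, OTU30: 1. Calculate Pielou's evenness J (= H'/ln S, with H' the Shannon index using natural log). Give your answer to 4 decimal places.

0.8043

Total N = 6+1+1+2+1 = 11, so the proportions are 0.545455, 0.090909, 0.090909, 0.181818, 0.090909 (working shown to 6 dp, full precision carried).
H' = −Σ pᵢ ln pᵢ = −((-0.330620) + (-0.217990) + (-0.217990) + (-0.309954) + (-0.217990)) = 1.294545.
With S = 5 species, ln S = 1.609438, so J = 1.294545/1.609438 = 0.804346, i.e. 0.8043 to 4 decimal places.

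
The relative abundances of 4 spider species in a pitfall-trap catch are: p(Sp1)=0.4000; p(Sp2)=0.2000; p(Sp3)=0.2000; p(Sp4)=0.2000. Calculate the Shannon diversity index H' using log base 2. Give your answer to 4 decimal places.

Each pᵢ log₂ pᵢ term (working shown to 6 dp, full precision carried): 0.4×(-1.321928)=-0.528771, 0.2×(-2.321928)=-0.464386, 0.2×(-2.321928)=-0.464386, 0.2×(-2.321928)=-0.464386.
Sum = -1.921928, so H' = 1.9219.

1.9219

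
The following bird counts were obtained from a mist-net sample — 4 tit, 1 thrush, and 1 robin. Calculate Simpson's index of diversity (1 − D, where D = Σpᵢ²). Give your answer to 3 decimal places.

Total N = 4+1+1 = 6, so the proportions are 0.66667, 0.16667, 0.16667 (working shown to 5 dp, full precision carried).
D = 0.66667² + 0.16667² + 0.16667² = 0.44444 + 0.02778 + 0.02778 = 0.50000.
So 1 − D = 0.50000, i.e. 0.500 to 3 decimal places.

0.500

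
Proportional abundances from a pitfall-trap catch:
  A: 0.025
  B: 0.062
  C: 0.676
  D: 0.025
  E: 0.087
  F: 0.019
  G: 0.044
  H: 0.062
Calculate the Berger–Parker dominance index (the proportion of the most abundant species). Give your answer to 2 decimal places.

0.68

The largest proportion is 0.676, i.e. d = 0.68 to 2 decimal places.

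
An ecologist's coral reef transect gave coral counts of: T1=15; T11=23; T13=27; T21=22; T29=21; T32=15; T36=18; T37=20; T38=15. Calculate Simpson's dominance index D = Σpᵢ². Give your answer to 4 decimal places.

Total N = 15+23+27+22+21+15+18+20+15 = 176, so the proportions are 0.085227, 0.130682, 0.153409, 0.125, 0.119318, 0.085227, 0.102273, 0.113636, 0.085227 (working shown to 6 dp, full precision carried).
D = 0.085227² + 0.130682² + 0.153409² + 0.125² + 0.119318² + 0.085227² + 0.102273² + 0.113636² + 0.085227² = 0.007264 + 0.017078 + 0.023534 + 0.015625 + 0.014237 + 0.007264 + 0.010460 + 0.012913 + 0.007264 = 0.115638.
To 4 decimal places, D = 0.1156.

0.1156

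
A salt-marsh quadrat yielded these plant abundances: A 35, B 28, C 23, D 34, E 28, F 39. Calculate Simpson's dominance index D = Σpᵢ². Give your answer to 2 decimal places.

Total N = 35+28+23+34+28+39 = 187, so the proportions are 0.1872, 0.1497, 0.123, 0.1818, 0.1497, 0.2086 (working shown to 4 dp, full precision carried).
D = 0.1872² + 0.1497² + 0.123² + 0.1818² + 0.1497² + 0.2086² = 0.0350 + 0.0224 + 0.0151 + 0.0331 + 0.0224 + 0.0435 = 0.1716.
To 2 decimal places, D = 0.17.

0.17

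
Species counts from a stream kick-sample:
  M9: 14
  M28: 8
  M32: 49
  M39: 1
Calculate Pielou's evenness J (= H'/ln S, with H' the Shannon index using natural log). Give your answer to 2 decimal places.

Total N = 14+8+49+1 = 72, so the proportions are 0.1944, 0.1111, 0.6806, 0.0139 (working shown to 4 dp, full precision carried).
H' = −Σ pᵢ ln pᵢ = −((-0.3184) + (-0.2441) + (-0.2619) + (-0.0594)) = 0.8839.
With S = 4 species, ln S = 1.3863, so J = 0.8839/1.3863 = 0.6376, i.e. 0.64 to 2 decimal places.

0.64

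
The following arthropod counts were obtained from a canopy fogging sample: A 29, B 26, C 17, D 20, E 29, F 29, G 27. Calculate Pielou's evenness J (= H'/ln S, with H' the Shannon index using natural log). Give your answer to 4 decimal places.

0.9913

Total N = 29+26+17+20+29+29+27 = 177, so the proportions are 0.163842, 0.146893, 0.096045, 0.112994, 0.163842, 0.163842, 0.152542 (working shown to 6 dp, full precision carried).
H' = −Σ pᵢ ln pᵢ = −((-0.296366) + (-0.281748) + (-0.225028) + (-0.246375) + (-0.296366) + (-0.296366) + (-0.286827)) = 1.929076.
With S = 7 species, ln S = 1.945910, so J = 1.929076/1.945910 = 0.991349, i.e. 0.9913 to 4 decimal places.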